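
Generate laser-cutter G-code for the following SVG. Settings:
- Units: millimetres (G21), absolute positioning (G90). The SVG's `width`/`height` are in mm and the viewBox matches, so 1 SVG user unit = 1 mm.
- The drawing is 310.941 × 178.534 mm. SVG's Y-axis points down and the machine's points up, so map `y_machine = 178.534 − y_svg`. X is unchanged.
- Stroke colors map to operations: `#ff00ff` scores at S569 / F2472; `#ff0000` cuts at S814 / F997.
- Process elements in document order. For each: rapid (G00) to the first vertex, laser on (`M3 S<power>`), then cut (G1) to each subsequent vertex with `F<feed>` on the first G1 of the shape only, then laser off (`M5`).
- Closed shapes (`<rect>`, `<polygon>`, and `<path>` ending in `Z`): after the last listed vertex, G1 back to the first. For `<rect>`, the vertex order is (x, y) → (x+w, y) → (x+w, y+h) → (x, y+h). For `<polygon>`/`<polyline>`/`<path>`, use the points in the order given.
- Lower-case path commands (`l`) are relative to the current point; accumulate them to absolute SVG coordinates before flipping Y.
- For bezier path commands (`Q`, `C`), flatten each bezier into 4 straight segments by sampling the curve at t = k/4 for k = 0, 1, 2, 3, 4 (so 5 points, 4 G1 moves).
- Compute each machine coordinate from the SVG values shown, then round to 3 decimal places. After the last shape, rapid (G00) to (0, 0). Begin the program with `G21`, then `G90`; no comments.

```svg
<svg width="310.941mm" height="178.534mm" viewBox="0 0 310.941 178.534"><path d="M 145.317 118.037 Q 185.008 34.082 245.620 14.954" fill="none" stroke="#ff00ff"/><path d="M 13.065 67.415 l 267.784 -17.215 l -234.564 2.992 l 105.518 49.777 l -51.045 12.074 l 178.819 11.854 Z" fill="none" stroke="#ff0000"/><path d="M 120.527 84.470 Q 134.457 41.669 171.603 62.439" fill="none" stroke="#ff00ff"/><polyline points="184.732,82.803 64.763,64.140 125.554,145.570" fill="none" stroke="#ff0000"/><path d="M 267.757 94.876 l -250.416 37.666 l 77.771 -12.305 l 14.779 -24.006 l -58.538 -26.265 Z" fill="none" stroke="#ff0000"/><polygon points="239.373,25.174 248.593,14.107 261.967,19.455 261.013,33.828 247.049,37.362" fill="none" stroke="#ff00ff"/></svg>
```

1 u = 1 mm; y_m = 178.534 − y.

[1] `<path>` quadratic bezier, #ff00ff→score S569 F2472: (145.317,60.497) → (166.470,98.423) → (190.238,128.245) → (216.622,149.964) → (245.620,163.580)

[2] `<path>` closed polygon, #ff0000→cut S814 F997: (13.065,111.119) → (280.849,128.334) → (46.285,125.342) → (151.803,75.565) → (100.758,63.491) → (279.577,51.637) → (13.065,111.119) (closed)

[3] `<path>` quadratic bezier, #ff00ff→score S569 F2472: (120.527,94.064) → (128.943,111.491) → (140.261,120.972) → (154.481,122.507) → (171.603,116.095)

[4] `<polyline>` open polyline, #ff0000→cut S814 F997: (184.732,95.731) → (64.763,114.394) → (125.554,32.964)

[5] `<path>` closed polygon, #ff0000→cut S814 F997: (267.757,83.658) → (17.341,45.992) → (95.112,58.297) → (109.891,82.303) → (51.353,108.568) → (267.757,83.658) (closed)

[6] `<polygon>` regular polygon, #ff00ff→score S569 F2472: (239.373,153.360) → (248.593,164.427) → (261.967,159.079) → (261.013,144.706) → (247.049,141.172) → (239.373,153.360) (closed)

G21
G90
G00 X145.317 Y60.497
M3 S569
G1 X166.470 Y98.423 F2472
G1 X190.238 Y128.245
G1 X216.622 Y149.964
G1 X245.620 Y163.580
M5
G00 X13.065 Y111.119
M3 S814
G1 X280.849 Y128.334 F997
G1 X46.285 Y125.342
G1 X151.803 Y75.565
G1 X100.758 Y63.491
G1 X279.577 Y51.637
G1 X13.065 Y111.119
M5
G00 X120.527 Y94.064
M3 S569
G1 X128.943 Y111.491 F2472
G1 X140.261 Y120.972
G1 X154.481 Y122.507
G1 X171.603 Y116.095
M5
G00 X184.732 Y95.731
M3 S814
G1 X64.763 Y114.394 F997
G1 X125.554 Y32.964
M5
G00 X267.757 Y83.658
M3 S814
G1 X17.341 Y45.992 F997
G1 X95.112 Y58.297
G1 X109.891 Y82.303
G1 X51.353 Y108.568
G1 X267.757 Y83.658
M5
G00 X239.373 Y153.360
M3 S569
G1 X248.593 Y164.427 F2472
G1 X261.967 Y159.079
G1 X261.013 Y144.706
G1 X247.049 Y141.172
G1 X239.373 Y153.360
M5
G00 X0.000 Y0.000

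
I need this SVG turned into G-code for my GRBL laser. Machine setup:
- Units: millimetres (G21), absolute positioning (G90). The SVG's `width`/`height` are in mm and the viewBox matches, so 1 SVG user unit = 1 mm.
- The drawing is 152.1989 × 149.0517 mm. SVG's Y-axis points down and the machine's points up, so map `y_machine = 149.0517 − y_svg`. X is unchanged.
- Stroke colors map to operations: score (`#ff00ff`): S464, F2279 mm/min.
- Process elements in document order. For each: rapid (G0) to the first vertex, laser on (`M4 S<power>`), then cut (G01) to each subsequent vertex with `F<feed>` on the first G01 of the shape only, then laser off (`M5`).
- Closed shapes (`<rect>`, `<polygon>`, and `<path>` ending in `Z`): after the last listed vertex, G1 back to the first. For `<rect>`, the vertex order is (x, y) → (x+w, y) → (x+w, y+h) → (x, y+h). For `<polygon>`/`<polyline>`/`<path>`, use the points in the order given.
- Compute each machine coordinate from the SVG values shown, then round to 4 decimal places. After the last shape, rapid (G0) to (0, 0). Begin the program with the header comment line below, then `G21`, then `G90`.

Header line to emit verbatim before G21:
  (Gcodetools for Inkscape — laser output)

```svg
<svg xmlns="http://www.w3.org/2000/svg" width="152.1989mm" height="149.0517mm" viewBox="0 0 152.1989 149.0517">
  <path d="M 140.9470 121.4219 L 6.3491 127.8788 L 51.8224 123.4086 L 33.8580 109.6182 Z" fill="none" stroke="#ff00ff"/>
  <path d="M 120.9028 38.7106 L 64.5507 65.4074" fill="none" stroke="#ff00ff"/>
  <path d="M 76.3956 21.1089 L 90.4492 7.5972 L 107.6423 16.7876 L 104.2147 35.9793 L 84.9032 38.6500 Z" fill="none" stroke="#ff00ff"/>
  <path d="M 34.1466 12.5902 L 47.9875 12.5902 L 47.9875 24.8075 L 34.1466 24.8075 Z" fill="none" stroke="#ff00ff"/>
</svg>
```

Since the viewBox matches the mm dimensions, user units are millimetres directly. The only transform is the Y-flip y_m = 149.0517 − y_svg.

Shape 1 is a closed polygon drawn with `<path>`. Its stroke #ff00ff means score at S464, F2279. After flipping Y the toolpath is (140.9470,27.6298) → (6.3491,21.1729) → (51.8224,25.6431) → (33.8580,39.4335) → (140.9470,27.6298), returning to the start.

Shape 2 is a line segment drawn with `<path>`. Its stroke #ff00ff means score at S464, F2279. After flipping Y the toolpath is (120.9028,110.3411) → (64.5507,83.6443).

Shape 3 is a regular polygon drawn with `<path>`. Its stroke #ff00ff means score at S464, F2279. After flipping Y the toolpath is (76.3956,127.9428) → (90.4492,141.4545) → (107.6423,132.2641) → (104.2147,113.0724) → (84.9032,110.4017) → (76.3956,127.9428), returning to the start.

Shape 4 is a rectangle drawn with `<path>`. Its stroke #ff00ff means score at S464, F2279. After flipping Y the toolpath is (34.1466,136.4615) → (47.9875,136.4615) → (47.9875,124.2442) → (34.1466,124.2442) → (34.1466,136.4615), returning to the start.

(Gcodetools for Inkscape — laser output)
G21
G90
G0 X140.9470 Y27.6298
M4 S464
G01 X6.3491 Y21.1729 F2279
G01 X51.8224 Y25.6431
G01 X33.8580 Y39.4335
G01 X140.9470 Y27.6298
M5
G0 X120.9028 Y110.3411
M4 S464
G01 X64.5507 Y83.6443 F2279
M5
G0 X76.3956 Y127.9428
M4 S464
G01 X90.4492 Y141.4545 F2279
G01 X107.6423 Y132.2641
G01 X104.2147 Y113.0724
G01 X84.9032 Y110.4017
G01 X76.3956 Y127.9428
M5
G0 X34.1466 Y136.4615
M4 S464
G01 X47.9875 Y136.4615 F2279
G01 X47.9875 Y124.2442
G01 X34.1466 Y124.2442
G01 X34.1466 Y136.4615
M5
G0 X0.0000 Y0.0000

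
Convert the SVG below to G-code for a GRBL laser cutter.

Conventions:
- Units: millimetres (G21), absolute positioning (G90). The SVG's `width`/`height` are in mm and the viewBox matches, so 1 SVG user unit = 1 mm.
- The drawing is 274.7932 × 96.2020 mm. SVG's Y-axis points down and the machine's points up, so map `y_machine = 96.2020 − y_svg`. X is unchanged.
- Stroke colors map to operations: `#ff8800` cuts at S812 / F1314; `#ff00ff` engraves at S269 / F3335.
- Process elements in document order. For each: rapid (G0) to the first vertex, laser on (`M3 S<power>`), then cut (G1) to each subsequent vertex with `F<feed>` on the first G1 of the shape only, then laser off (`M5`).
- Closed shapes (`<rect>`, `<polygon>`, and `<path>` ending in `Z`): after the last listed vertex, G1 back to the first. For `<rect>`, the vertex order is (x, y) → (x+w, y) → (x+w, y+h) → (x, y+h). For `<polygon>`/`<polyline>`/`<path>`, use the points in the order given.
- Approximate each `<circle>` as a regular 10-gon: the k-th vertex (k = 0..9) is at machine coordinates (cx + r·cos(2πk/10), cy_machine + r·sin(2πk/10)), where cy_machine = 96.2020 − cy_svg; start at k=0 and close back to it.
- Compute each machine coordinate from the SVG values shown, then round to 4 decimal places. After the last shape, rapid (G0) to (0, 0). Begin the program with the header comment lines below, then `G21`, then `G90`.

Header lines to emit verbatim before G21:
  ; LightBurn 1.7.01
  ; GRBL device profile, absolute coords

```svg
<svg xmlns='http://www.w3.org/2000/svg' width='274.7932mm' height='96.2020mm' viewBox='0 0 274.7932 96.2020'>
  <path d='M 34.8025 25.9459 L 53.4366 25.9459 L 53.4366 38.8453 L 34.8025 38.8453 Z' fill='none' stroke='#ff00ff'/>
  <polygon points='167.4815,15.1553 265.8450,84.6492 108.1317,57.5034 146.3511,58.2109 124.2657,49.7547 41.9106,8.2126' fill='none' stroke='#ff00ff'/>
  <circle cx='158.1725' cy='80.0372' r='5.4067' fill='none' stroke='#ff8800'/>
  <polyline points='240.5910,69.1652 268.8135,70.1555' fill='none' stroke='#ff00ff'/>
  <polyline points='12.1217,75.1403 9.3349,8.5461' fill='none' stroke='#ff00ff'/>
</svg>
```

; LightBurn 1.7.01
; GRBL device profile, absolute coords
G21
G90
G0 X34.8025 Y70.2561
M3 S269
G1 X53.4366 Y70.2561 F3335
G1 X53.4366 Y57.3567
G1 X34.8025 Y57.3567
G1 X34.8025 Y70.2561
M5
G0 X167.4815 Y81.0467
M3 S269
G1 X265.8450 Y11.5528 F3335
G1 X108.1317 Y38.6986
G1 X146.3511 Y37.9911
G1 X124.2657 Y46.4473
G1 X41.9106 Y87.9894
G1 X167.4815 Y81.0467
M5
G0 X163.5792 Y16.1648
M3 S812
G1 X162.5466 Y19.3428 F1314
G1 X159.8433 Y21.3069
G1 X156.5017 Y21.3069
G1 X153.7984 Y19.3428
G1 X152.7658 Y16.1648
G1 X153.7984 Y12.9868
G1 X156.5017 Y11.0227
G1 X159.8433 Y11.0227
G1 X162.5466 Y12.9868
G1 X163.5792 Y16.1648
M5
G0 X240.5910 Y27.0368
M3 S269
G1 X268.8135 Y26.0465 F3335
M5
G0 X12.1217 Y21.0617
M3 S269
G1 X9.3349 Y87.6559 F3335
M5
G0 X0.0000 Y0.0000

Since the viewBox matches the mm dimensions, user units are millimetres directly. The only transform is the Y-flip y_m = 96.2020 − y_svg.

Shape 1 is a rectangle drawn with `<path>`. Its stroke #ff00ff means engrave at S269, F3335. After flipping Y the toolpath is (34.8025,70.2561) → (53.4366,70.2561) → (53.4366,57.3567) → (34.8025,57.3567) → (34.8025,70.2561), returning to the start.

Shape 2 is a closed polygon drawn with `<polygon>`. Its stroke #ff00ff means engrave at S269, F3335. After flipping Y the toolpath is (167.4815,81.0467) → (265.8450,11.5528) → (108.1317,38.6986) → (146.3511,37.9911) → (124.2657,46.4473) → (41.9106,87.9894) → (167.4815,81.0467), returning to the start.

Shape 3 is a circle drawn with `<circle>`. Its stroke #ff8800 means cut at S812, F1314. After flipping Y the toolpath is (163.5792,16.1648) → (162.5466,19.3428) → (159.8433,21.3069) → (156.5017,21.3069) → (153.7984,19.3428) → (152.7658,16.1648) → (153.7984,12.9868) → (156.5017,11.0227) → (159.8433,11.0227) → (162.5466,12.9868) → (163.5792,16.1648), returning to the start.

Shape 4 is a line segment drawn with `<polyline>`. Its stroke #ff00ff means engrave at S269, F3335. After flipping Y the toolpath is (240.5910,27.0368) → (268.8135,26.0465).

Shape 5 is a line segment drawn with `<polyline>`. Its stroke #ff00ff means engrave at S269, F3335. After flipping Y the toolpath is (12.1217,21.0617) → (9.3349,87.6559).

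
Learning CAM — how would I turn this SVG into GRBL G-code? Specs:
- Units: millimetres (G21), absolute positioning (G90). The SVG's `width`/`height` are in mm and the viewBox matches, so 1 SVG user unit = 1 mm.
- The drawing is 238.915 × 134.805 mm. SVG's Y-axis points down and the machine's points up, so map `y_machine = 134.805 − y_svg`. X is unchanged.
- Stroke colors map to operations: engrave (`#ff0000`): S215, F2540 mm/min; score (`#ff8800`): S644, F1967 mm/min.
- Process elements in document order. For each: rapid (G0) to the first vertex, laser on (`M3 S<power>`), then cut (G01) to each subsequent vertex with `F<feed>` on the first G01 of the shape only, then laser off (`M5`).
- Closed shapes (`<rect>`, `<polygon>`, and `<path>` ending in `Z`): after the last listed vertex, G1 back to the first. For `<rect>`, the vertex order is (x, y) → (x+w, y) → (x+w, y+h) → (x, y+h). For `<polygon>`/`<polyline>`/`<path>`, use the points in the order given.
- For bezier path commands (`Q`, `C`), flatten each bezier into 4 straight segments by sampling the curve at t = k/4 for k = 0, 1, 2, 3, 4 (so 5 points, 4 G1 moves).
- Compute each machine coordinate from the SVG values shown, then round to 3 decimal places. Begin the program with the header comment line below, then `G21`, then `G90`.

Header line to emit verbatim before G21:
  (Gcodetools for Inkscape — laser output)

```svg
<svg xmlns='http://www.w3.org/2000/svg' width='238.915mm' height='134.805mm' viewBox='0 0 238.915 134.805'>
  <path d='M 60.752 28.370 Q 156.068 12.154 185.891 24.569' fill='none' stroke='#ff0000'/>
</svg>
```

viewBox `0 0 238.915 134.805` with mm width/height → 1 unit = 1 mm. Flip: y_m = 134.805 − y_svg.

**Shape 1** — `<path>` quadratic bezier, stroke `#ff0000` → engrave (S215, F2540). Control points (SVG): P0=(60.752,28.370), P1=(156.068,12.154), P2=(185.891,24.569); sampled at t=k/4. Machine vertices: (60.752,106.435) → (104.317,112.754) → (139.695,115.493) → (166.886,114.654) → (185.891,110.236). Open path.

(Gcodetools for Inkscape — laser output)
G21
G90
G0 X60.752 Y106.435
M3 S215
G01 X104.317 Y112.754 F2540
G01 X139.695 Y115.493
G01 X166.886 Y114.654
G01 X185.891 Y110.236
M5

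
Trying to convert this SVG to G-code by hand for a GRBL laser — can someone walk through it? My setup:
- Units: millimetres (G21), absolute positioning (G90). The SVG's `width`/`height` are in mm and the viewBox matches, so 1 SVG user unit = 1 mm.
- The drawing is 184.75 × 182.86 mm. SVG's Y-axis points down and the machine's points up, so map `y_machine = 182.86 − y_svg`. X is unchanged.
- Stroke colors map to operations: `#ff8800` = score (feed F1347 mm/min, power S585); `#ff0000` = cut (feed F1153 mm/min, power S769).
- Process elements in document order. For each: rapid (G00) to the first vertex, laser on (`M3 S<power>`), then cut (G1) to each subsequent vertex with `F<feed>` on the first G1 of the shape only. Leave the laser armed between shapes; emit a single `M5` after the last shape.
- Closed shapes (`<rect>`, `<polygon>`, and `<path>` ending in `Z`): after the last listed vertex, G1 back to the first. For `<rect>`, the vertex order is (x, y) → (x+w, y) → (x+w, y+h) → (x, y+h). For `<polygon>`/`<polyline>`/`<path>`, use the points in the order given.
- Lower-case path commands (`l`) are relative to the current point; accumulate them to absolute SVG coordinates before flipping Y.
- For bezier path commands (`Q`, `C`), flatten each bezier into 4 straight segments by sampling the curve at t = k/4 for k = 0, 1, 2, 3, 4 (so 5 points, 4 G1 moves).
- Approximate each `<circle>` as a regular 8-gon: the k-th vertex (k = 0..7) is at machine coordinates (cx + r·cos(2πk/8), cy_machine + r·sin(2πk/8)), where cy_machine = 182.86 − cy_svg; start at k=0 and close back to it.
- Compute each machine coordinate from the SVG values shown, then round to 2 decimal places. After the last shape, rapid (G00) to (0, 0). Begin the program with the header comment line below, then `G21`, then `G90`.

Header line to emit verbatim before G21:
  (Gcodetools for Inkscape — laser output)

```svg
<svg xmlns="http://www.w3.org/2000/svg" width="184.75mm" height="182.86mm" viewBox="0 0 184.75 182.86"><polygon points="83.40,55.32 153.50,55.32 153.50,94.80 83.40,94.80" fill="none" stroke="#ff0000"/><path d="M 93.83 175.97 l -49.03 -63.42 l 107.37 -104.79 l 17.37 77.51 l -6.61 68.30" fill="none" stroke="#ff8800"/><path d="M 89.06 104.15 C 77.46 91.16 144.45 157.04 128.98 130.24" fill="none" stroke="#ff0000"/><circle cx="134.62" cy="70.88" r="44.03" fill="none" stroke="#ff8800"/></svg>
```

(Gcodetools for Inkscape — laser output)
G21
G90
G00 X83.40 Y127.54
M3 S769
G1 X153.50 Y127.54 F1153
G1 X153.50 Y88.06
G1 X83.40 Y88.06
G1 X83.40 Y127.54
G00 X93.83 Y6.89
M3 S585
G1 X44.80 Y70.31 F1347
G1 X152.17 Y175.10
G1 X169.54 Y97.59
G1 X162.93 Y29.29
G00 X89.06 Y78.71
M3 S769
G1 X92.58 Y76.34 F1153
G1 X110.47 Y60.49
G1 X127.64 Y47.22
G1 X128.98 Y52.62
G00 X178.65 Y111.98
M3 S585
G1 X165.75 Y143.11 F1347
G1 X134.62 Y156.01
G1 X103.49 Y143.11
G1 X90.59 Y111.98
G1 X103.49 Y80.85
G1 X134.62 Y67.95
G1 X165.75 Y80.85
G1 X178.65 Y111.98
M5
G00 X0.00 Y0.00

Since the viewBox matches the mm dimensions, user units are millimetres directly. The only transform is the Y-flip y_m = 182.86 − y_svg.

Shape 1 is a rectangle drawn with `<polygon>`. Its stroke #ff0000 means cut at S769, F1153. After flipping Y the toolpath is (83.40,127.54) → (153.50,127.54) → (153.50,88.06) → (83.40,88.06) → (83.40,127.54), returning to the start.

Shape 2 is a open polyline drawn with `<path>`. Its stroke #ff8800 means score at S585, F1347. After flipping Y the toolpath is (93.83,6.89) → (44.80,70.31) → (152.17,175.10) → (169.54,97.59) → (162.93,29.29).

Shape 3 is a cubic bezier drawn with `<path>`. Its stroke #ff0000 means cut at S769, F1153. After flipping Y the toolpath is (89.06,78.71) → (92.58,76.34) → (110.47,60.49) → (127.64,47.22) → (128.98,52.62).

Shape 4 is a circle drawn with `<circle>`. Its stroke #ff8800 means score at S585, F1347. After flipping Y the toolpath is (178.65,111.98) → (165.75,143.11) → (134.62,156.01) → (103.49,143.11) → (90.59,111.98) → (103.49,80.85) → (134.62,67.95) → (165.75,80.85) → (178.65,111.98), returning to the start.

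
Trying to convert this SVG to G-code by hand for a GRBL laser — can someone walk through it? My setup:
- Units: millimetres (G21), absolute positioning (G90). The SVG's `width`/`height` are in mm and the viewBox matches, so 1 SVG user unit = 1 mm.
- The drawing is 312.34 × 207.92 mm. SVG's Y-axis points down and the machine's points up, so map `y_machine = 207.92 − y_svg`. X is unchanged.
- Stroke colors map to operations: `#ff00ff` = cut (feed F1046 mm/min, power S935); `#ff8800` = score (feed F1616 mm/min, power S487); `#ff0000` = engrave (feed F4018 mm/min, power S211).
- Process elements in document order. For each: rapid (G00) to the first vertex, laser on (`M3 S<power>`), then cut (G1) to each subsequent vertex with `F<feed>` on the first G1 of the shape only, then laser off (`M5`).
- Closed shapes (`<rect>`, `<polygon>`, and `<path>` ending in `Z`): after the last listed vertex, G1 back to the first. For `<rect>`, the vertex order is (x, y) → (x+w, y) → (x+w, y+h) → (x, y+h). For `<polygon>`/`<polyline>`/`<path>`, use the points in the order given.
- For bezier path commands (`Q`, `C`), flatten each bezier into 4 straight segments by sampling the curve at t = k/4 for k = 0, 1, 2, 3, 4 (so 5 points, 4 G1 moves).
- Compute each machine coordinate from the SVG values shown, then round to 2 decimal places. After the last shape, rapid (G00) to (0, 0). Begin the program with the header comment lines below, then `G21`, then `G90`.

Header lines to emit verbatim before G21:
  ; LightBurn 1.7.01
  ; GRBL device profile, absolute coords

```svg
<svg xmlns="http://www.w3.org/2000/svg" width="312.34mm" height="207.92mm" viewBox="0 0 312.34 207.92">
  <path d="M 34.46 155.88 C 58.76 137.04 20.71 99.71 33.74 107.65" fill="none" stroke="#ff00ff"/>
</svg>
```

viewBox `0 0 312.34 207.92` with mm width/height → 1 unit = 1 mm. Flip: y_m = 207.92 − y_svg.

**Shape 1** — `<path>` cubic bezier, stroke `#ff00ff` → cut (S935, F1046). Control points (SVG): P0=(34.46,155.88), P1=(58.76,137.04), P2=(20.71,99.71), P3=(33.74,107.65); sampled at t=k/4. Machine vertices: (34.46,52.04) → (42.77,68.64) → (38.33,86.20) → (31.77,98.73) → (33.74,100.27). Open path.

; LightBurn 1.7.01
; GRBL device profile, absolute coords
G21
G90
G00 X34.46 Y52.04
M3 S935
G1 X42.77 Y68.64 F1046
G1 X38.33 Y86.20
G1 X31.77 Y98.73
G1 X33.74 Y100.27
M5
G00 X0.00 Y0.00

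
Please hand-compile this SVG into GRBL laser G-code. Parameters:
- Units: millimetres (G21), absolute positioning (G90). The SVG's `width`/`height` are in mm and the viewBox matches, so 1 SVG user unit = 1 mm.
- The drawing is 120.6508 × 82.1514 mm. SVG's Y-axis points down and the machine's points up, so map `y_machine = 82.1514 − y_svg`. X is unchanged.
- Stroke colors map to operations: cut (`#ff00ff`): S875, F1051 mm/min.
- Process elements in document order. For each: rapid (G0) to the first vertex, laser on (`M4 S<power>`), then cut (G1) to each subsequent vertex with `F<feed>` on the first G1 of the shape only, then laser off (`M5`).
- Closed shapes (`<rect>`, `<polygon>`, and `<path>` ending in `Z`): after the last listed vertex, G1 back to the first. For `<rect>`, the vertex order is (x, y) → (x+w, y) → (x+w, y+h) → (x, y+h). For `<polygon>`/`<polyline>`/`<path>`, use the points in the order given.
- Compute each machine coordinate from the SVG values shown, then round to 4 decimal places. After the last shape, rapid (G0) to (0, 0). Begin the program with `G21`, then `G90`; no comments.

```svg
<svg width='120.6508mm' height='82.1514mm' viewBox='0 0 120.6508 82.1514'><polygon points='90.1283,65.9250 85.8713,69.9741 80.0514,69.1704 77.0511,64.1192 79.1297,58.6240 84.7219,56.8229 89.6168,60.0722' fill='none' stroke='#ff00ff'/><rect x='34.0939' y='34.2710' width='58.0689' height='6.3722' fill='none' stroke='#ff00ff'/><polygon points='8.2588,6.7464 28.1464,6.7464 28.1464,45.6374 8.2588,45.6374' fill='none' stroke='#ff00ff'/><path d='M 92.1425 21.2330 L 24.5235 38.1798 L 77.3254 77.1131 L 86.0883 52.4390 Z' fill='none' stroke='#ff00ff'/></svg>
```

G21
G90
G0 X90.1283 Y16.2264
M4 S875
G1 X85.8713 Y12.1773 F1051
G1 X80.0514 Y12.9810
G1 X77.0511 Y18.0322
G1 X79.1297 Y23.5274
G1 X84.7219 Y25.3285
G1 X89.6168 Y22.0792
G1 X90.1283 Y16.2264
M5
G0 X34.0939 Y47.8804
M4 S875
G1 X92.1628 Y47.8804 F1051
G1 X92.1628 Y41.5082
G1 X34.0939 Y41.5082
G1 X34.0939 Y47.8804
M5
G0 X8.2588 Y75.4050
M4 S875
G1 X28.1464 Y75.4050 F1051
G1 X28.1464 Y36.5140
G1 X8.2588 Y36.5140
G1 X8.2588 Y75.4050
M5
G0 X92.1425 Y60.9184
M4 S875
G1 X24.5235 Y43.9716 F1051
G1 X77.3254 Y5.0383
G1 X86.0883 Y29.7124
G1 X92.1425 Y60.9184
M5
G0 X0.0000 Y0.0000

Since the viewBox matches the mm dimensions, user units are millimetres directly. The only transform is the Y-flip y_m = 82.1514 − y_svg.

Shape 1 is a regular polygon drawn with `<polygon>`. Its stroke #ff00ff means cut at S875, F1051. After flipping Y the toolpath is (90.1283,16.2264) → (85.8713,12.1773) → (80.0514,12.9810) → (77.0511,18.0322) → (79.1297,23.5274) → (84.7219,25.3285) → (89.6168,22.0792) → (90.1283,16.2264), returning to the start.

Shape 2 is a rectangle drawn with `<rect>`. Its stroke #ff00ff means cut at S875, F1051. After flipping Y the toolpath is (34.0939,47.8804) → (92.1628,47.8804) → (92.1628,41.5082) → (34.0939,41.5082) → (34.0939,47.8804), returning to the start.

Shape 3 is a rectangle drawn with `<polygon>`. Its stroke #ff00ff means cut at S875, F1051. After flipping Y the toolpath is (8.2588,75.4050) → (28.1464,75.4050) → (28.1464,36.5140) → (8.2588,36.5140) → (8.2588,75.4050), returning to the start.

Shape 4 is a closed polygon drawn with `<path>`. Its stroke #ff00ff means cut at S875, F1051. After flipping Y the toolpath is (92.1425,60.9184) → (24.5235,43.9716) → (77.3254,5.0383) → (86.0883,29.7124) → (92.1425,60.9184), returning to the start.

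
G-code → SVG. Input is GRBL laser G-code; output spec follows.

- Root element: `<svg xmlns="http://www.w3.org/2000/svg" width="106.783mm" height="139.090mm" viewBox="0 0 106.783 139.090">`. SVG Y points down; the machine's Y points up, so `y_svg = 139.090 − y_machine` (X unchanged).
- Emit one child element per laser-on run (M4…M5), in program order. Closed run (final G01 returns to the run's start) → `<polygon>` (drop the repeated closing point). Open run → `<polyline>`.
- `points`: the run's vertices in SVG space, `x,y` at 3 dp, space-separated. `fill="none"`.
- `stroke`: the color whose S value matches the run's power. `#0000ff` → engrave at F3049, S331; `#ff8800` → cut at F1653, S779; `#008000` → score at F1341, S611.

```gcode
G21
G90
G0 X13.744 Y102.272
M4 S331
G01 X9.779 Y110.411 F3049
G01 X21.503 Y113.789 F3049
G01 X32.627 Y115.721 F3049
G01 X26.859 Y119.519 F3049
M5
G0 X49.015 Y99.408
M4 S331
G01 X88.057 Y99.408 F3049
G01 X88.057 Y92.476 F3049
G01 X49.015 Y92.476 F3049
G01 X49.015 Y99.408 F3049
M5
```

<svg xmlns="http://www.w3.org/2000/svg" width="106.783mm" height="139.090mm" viewBox="0 0 106.783 139.090">
  <polyline points="13.744,36.818 9.779,28.679 21.503,25.301 32.627,23.369 26.859,19.571" fill="none" stroke="#0000ff"/>
  <polygon points="49.015,39.682 88.057,39.682 88.057,46.614 49.015,46.614" fill="none" stroke="#0000ff"/>
</svg>

Machine Y-up, SVG Y-down with viewBox height 139.090, so y_svg = 139.090 − y_machine; X carries over. Every run uses S331, so all elements get stroke `#0000ff` (engrave).

Run 1: The run is open, so emit a `<polyline>` with points (Y-flipped): 13.744,36.818 9.779,28.679 21.503,25.301 32.627,23.369 26.859,19.571.

Run 2: The run returns to its start, so emit a `<polygon>` with points (Y-flipped): 49.015,39.682 88.057,39.682 88.057,46.614 49.015,46.614.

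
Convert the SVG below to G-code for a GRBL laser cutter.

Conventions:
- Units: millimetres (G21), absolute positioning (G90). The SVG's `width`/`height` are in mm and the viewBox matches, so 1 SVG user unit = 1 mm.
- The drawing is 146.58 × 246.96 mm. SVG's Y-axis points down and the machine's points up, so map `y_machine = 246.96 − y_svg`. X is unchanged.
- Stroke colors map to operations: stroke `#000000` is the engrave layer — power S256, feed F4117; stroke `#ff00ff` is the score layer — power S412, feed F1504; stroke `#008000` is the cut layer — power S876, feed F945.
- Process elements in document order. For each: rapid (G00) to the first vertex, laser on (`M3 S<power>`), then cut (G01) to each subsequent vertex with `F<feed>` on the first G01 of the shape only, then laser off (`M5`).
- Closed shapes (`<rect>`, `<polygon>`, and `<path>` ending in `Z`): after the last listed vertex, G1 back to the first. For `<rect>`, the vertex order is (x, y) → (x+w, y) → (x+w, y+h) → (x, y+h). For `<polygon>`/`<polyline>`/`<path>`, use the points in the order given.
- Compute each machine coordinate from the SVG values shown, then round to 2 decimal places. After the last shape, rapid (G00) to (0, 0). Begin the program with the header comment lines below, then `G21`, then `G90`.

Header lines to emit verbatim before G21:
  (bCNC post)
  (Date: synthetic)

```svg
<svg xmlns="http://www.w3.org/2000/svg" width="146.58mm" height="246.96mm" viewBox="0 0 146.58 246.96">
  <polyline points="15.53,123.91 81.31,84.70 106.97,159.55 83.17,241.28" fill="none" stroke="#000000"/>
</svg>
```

1 u = 1 mm; y_m = 246.96 − y.

[1] `<polyline>` open polyline, #000000→engrave S256 F4117: (15.53,123.05) → (81.31,162.26) → (106.97,87.41) → (83.17,5.68)

(bCNC post)
(Date: synthetic)
G21
G90
G00 X15.53 Y123.05
M3 S256
G01 X81.31 Y162.26 F4117
G01 X106.97 Y87.41
G01 X83.17 Y5.68
M5
G00 X0.00 Y0.00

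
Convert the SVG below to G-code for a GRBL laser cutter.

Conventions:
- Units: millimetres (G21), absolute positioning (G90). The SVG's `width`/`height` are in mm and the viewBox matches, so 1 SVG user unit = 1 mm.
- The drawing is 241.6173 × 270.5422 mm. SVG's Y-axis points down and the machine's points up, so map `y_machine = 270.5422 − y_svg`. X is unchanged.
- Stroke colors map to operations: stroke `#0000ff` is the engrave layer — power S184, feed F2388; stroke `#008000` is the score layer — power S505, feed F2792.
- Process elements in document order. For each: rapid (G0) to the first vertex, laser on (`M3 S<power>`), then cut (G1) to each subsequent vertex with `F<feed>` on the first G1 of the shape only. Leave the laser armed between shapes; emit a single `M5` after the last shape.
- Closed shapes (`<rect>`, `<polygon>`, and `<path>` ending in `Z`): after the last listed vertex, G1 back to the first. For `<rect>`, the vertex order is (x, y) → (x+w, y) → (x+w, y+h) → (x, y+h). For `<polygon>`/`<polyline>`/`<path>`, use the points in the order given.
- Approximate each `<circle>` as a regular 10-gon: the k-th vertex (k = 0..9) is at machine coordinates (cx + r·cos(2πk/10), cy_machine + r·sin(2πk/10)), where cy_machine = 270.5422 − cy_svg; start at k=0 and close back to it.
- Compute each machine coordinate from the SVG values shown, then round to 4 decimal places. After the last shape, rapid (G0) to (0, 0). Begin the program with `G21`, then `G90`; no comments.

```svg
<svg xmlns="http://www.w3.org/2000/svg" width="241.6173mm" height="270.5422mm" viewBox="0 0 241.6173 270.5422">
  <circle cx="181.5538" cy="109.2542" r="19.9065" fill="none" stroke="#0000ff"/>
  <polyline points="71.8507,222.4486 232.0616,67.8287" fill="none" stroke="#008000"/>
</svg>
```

Since the viewBox matches the mm dimensions, user units are millimetres directly. The only transform is the Y-flip y_m = 270.5422 − y_svg.

Shape 1 is a circle drawn with `<circle>`. Its stroke #0000ff means engrave at S184, F2388. After flipping Y the toolpath is (201.4603,161.2880) → (197.6585,172.9887) → (187.7052,180.2202) → (175.4024,180.2202) → (165.4491,172.9887) → (161.6473,161.2880) → (165.4491,149.5873) → (175.4024,142.3558) → (187.7052,142.3558) → (197.6585,149.5873) → (201.4603,161.2880), returning to the start.

Shape 2 is a line segment drawn with `<polyline>`. Its stroke #008000 means score at S505, F2792. After flipping Y the toolpath is (71.8507,48.0936) → (232.0616,202.7135).

G21
G90
G0 X201.4603 Y161.2880
M3 S184
G1 X197.6585 Y172.9887 F2388
G1 X187.7052 Y180.2202
G1 X175.4024 Y180.2202
G1 X165.4491 Y172.9887
G1 X161.6473 Y161.2880
G1 X165.4491 Y149.5873
G1 X175.4024 Y142.3558
G1 X187.7052 Y142.3558
G1 X197.6585 Y149.5873
G1 X201.4603 Y161.2880
G0 X71.8507 Y48.0936
M3 S505
G1 X232.0616 Y202.7135 F2792
M5
G0 X0.0000 Y0.0000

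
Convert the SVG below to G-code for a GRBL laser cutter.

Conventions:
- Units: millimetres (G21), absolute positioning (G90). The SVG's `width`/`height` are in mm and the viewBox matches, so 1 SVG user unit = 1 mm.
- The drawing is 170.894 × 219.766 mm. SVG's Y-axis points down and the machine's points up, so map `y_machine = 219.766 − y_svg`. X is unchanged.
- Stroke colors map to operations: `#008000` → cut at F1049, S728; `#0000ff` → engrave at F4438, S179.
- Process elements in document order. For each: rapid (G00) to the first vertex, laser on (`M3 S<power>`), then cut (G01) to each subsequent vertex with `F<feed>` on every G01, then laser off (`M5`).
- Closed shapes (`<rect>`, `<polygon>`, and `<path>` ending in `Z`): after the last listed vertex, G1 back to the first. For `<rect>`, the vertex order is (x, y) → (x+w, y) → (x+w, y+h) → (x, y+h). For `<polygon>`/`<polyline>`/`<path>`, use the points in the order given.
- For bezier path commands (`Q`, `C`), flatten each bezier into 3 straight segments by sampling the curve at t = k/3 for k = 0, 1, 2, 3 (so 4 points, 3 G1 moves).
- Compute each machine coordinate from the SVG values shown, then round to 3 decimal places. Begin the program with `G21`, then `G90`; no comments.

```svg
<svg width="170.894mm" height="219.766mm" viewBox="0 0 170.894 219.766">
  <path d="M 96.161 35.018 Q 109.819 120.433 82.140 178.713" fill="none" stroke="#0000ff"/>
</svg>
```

G21
G90
G00 X96.161 Y184.748
M3 S179
G01 X100.673 Y130.820 F4438
G01 X96.000 Y82.921 F4438
G01 X82.140 Y41.053 F4438
M5

1 u = 1 mm; y_m = 219.766 − y.

[1] `<path>` quadratic bezier, #0000ff→engrave S179 F4438: (96.161,184.748) → (100.673,130.820) → (96.000,82.921) → (82.140,41.053)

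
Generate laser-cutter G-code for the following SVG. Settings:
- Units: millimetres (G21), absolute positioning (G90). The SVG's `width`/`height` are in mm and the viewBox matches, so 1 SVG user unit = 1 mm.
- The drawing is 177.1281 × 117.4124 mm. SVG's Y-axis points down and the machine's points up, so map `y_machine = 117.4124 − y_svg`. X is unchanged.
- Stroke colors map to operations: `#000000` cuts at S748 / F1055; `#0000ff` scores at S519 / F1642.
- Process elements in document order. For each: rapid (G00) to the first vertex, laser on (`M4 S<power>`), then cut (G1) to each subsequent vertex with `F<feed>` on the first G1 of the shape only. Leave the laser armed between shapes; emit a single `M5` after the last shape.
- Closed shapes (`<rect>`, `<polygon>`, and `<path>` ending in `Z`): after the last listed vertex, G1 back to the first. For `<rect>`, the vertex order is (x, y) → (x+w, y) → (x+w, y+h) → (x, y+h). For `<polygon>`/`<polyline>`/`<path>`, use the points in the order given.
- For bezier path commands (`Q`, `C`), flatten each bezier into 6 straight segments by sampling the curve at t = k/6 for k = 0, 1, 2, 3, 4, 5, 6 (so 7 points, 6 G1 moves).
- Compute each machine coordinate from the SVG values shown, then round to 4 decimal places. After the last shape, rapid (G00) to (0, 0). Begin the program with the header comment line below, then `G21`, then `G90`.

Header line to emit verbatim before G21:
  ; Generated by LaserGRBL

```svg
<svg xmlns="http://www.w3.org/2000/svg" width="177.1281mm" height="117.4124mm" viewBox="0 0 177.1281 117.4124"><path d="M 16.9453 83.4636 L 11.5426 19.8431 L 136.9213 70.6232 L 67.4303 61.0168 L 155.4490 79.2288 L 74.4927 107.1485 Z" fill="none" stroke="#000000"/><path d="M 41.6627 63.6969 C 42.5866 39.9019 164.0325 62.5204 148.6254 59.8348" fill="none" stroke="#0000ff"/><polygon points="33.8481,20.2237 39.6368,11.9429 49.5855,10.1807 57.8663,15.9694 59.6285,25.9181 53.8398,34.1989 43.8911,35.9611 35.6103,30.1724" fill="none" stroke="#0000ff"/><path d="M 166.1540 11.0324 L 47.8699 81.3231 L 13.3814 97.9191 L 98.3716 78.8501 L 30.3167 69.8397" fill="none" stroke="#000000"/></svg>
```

; Generated by LaserGRBL
G21
G90
G00 X16.9453 Y33.9488
M4 S748
G1 X11.5426 Y97.5693 F1055
G1 X136.9213 Y46.7892
G1 X67.4303 Y56.3956
G1 X155.4490 Y38.1836
G1 X74.4927 Y10.2639
G1 X16.9453 Y33.9488
G00 X41.6627 Y53.7155
M4 S519
G1 X50.9766 Y62.0772 F1642
G1 X73.2282 Y64.6955
G1 X101.2682 Y63.5626
G1 X127.9472 Y60.6705
G1 X146.1161 Y58.0114
G1 X148.6254 Y57.5776
G00 X33.8481 Y97.1887
M4 S519
G1 X39.6368 Y105.4695 F1642
G1 X49.5855 Y107.2317
G1 X57.8663 Y101.4430
G1 X59.6285 Y91.4943
G1 X53.8398 Y83.2135
G1 X43.8911 Y81.4513
G1 X35.6103 Y87.2400
G1 X33.8481 Y97.1887
G00 X166.1540 Y106.3800
M4 S748
G1 X47.8699 Y36.0893 F1055
G1 X13.3814 Y19.4933
G1 X98.3716 Y38.5623
G1 X30.3167 Y47.5727
M5
G00 X0.0000 Y0.0000

viewBox `0 0 177.1281 117.4124` with mm width/height → 1 unit = 1 mm. Flip: y_m = 117.4124 − y_svg.

**Shape 1** — `<path>` closed polygon, stroke `#000000` → cut (S748, F1055). Machine vertices: (16.9453,33.9488) → (11.5426,97.5693) → (136.9213,46.7892) → (67.4303,56.3956) → (155.4490,38.1836) → (74.4927,10.2639) → (16.9453,33.9488). Closed: final G1 returns to the first vertex.

**Shape 2** — `<path>` cubic bezier, stroke `#0000ff` → score (S519, F1642). Control points (SVG): P0=(41.6627,63.6969), P1=(42.5866,39.9019), P2=(164.0325,62.5204), P3=(148.6254,59.8348); sampled at t=k/6. Machine vertices: (41.6627,53.7155) → (50.9766,62.0772) → (73.2282,64.6955) → (101.2682,63.5626) → (127.9472,60.6705) → (146.1161,58.0114) → (148.6254,57.5776). Open path.

**Shape 3** — `<polygon>` regular polygon, stroke `#0000ff` → score (S519, F1642). Machine vertices: (33.8481,97.1887) → (39.6368,105.4695) → (49.5855,107.2317) → (57.8663,101.4430) → (59.6285,91.4943) → (53.8398,83.2135) → (43.8911,81.4513) → (35.6103,87.2400) → (33.8481,97.1887). Closed: final G1 returns to the first vertex.

**Shape 4** — `<path>` open polyline, stroke `#000000` → cut (S748, F1055). Machine vertices: (166.1540,106.3800) → (47.8699,36.0893) → (13.3814,19.4933) → (98.3716,38.5623) → (30.3167,47.5727). Open path.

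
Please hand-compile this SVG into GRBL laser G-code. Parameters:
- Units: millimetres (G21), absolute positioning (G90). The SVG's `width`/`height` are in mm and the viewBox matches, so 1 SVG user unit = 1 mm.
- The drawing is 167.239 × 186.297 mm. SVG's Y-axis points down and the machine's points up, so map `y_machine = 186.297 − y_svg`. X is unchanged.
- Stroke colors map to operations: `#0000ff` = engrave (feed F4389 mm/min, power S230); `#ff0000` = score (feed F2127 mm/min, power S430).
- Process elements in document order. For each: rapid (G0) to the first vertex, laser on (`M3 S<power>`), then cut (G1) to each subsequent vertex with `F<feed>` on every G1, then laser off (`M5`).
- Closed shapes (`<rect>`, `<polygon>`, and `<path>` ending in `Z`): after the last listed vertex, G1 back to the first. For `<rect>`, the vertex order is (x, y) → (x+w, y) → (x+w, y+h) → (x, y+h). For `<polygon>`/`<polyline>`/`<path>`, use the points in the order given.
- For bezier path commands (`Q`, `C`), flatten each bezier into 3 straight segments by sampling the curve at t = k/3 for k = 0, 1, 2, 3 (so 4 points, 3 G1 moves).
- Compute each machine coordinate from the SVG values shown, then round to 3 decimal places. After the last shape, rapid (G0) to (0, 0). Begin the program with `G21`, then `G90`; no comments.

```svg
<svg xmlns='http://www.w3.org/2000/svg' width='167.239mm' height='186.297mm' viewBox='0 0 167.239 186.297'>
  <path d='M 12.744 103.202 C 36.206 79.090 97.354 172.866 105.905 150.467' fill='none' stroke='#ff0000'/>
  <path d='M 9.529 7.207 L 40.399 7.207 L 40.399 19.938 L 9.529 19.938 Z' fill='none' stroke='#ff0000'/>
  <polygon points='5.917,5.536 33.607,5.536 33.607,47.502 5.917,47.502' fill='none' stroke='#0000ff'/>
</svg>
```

G21
G90
G0 X12.744 Y83.095
M3 S430
G1 X45.424 Y76.580 F2127
G1 X83.165 Y43.487 F2127
G1 X105.905 Y35.830 F2127
M5
G0 X9.529 Y179.090
M3 S430
G1 X40.399 Y179.090 F2127
G1 X40.399 Y166.359 F2127
G1 X9.529 Y166.359 F2127
G1 X9.529 Y179.090 F2127
M5
G0 X5.917 Y180.761
M3 S230
G1 X33.607 Y180.761 F4389
G1 X33.607 Y138.795 F4389
G1 X5.917 Y138.795 F4389
G1 X5.917 Y180.761 F4389
M5
G0 X0.000 Y0.000

viewBox `0 0 167.239 186.297` with mm width/height → 1 unit = 1 mm. Flip: y_m = 186.297 − y_svg.

**Shape 1** — `<path>` cubic bezier, stroke `#ff0000` → score (S430, F2127). Control points (SVG): P0=(12.744,103.202), P1=(36.206,79.090), P2=(97.354,172.866), P3=(105.905,150.467); sampled at t=k/3. Machine vertices: (12.744,83.095) → (45.424,76.580) → (83.165,43.487) → (105.905,35.830). Open path.

**Shape 2** — `<path>` rectangle, stroke `#ff0000` → score (S430, F2127). Machine vertices: (9.529,179.090) → (40.399,179.090) → (40.399,166.359) → (9.529,166.359) → (9.529,179.090). Closed: final G1 returns to the first vertex.

**Shape 3** — `<polygon>` rectangle, stroke `#0000ff` → engrave (S230, F4389). Machine vertices: (5.917,180.761) → (33.607,180.761) → (33.607,138.795) → (5.917,138.795) → (5.917,180.761). Closed: final G1 returns to the first vertex.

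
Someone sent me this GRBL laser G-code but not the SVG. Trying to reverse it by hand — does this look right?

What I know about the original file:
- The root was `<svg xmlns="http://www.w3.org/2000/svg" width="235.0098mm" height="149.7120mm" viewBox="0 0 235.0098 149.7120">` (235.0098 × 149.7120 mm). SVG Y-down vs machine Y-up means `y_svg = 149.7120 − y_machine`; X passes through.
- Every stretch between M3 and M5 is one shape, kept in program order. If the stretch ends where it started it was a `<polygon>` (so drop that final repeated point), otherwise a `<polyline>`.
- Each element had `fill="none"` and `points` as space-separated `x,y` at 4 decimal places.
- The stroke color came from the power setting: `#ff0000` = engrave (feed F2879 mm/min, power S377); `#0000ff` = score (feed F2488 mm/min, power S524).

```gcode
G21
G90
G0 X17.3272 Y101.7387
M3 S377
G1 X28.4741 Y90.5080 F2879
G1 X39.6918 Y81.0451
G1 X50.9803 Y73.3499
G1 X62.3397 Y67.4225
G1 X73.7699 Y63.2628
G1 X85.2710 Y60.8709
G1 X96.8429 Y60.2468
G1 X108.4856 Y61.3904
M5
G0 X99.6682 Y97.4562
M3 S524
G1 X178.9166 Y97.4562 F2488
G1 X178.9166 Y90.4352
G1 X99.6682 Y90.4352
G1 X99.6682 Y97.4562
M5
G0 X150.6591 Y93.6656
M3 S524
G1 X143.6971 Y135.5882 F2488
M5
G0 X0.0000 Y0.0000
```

y_svg = 149.7120 − y_m.

[1] S377→`#ff0000` (engrave); open run; points: 17.3272,47.9733 28.4741,59.2040 39.6918,68.6669 50.9803,76.3621 62.3397,82.2895 73.7699,86.4492 85.2710,88.8411 96.8429,89.4652 108.4856,88.3216

[2] S524→`#0000ff` (score); closed run; points: 99.6682,52.2558 178.9166,52.2558 178.9166,59.2768 99.6682,59.2768

[3] S524→`#0000ff` (score); open run; points: 150.6591,56.0464 143.6971,14.1238

<svg xmlns="http://www.w3.org/2000/svg" width="235.0098mm" height="149.7120mm" viewBox="0 0 235.0098 149.7120">
  <polyline points="17.3272,47.9733 28.4741,59.2040 39.6918,68.6669 50.9803,76.3621 62.3397,82.2895 73.7699,86.4492 85.2710,88.8411 96.8429,89.4652 108.4856,88.3216" fill="none" stroke="#ff0000"/>
  <polygon points="99.6682,52.2558 178.9166,52.2558 178.9166,59.2768 99.6682,59.2768" fill="none" stroke="#0000ff"/>
  <polyline points="150.6591,56.0464 143.6971,14.1238" fill="none" stroke="#0000ff"/>
</svg>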